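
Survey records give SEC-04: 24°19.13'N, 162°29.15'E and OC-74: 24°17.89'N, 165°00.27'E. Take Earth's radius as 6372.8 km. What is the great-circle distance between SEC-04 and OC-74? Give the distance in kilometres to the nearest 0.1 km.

255.3 km

SEC-04: φ = +24.31883°, λ = +162.48583°
OC-74: φ = +24.29817°, λ = +165.00450°
Δφ = -0.0207°,  Δλ = 2.5187°
a = sin²(Δφ/2) + cos φ₁ cos φ₂ sin²(Δλ/2) = 0.000401
c = 2·arcsin(√a) = 0.040063 rad = 2.2954°
d = R·c = 6372.8 × 0.040063 = 255.3 km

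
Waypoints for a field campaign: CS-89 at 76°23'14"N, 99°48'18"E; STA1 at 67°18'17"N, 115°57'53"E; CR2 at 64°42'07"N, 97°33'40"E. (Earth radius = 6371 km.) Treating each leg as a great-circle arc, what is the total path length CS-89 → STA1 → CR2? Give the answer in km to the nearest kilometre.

CS-89: φ = +76.38722°, λ = +99.80500°
STA1: φ = +67.30472°, λ = +115.96472°
CR2: φ = +64.70194°, λ = +97.56111°
CS-89→STA1: c = 0.179830 rad, d = 1145.69 km
STA1→CR2: c = 0.137688 rad, d = 877.21 km
Total = 1145.69 + 877.21 = 2022.90 km

2023 km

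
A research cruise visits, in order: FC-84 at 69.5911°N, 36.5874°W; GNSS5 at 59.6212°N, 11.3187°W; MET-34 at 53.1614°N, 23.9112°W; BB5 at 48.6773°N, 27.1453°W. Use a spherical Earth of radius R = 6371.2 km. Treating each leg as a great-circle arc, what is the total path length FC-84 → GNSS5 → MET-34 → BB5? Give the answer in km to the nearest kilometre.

3217 km

FC-84→GNSS5: c = 0.253563 rad, d = 1615.50 km
GNSS5→MET-34: c = 0.165370 rad, d = 1053.61 km
MET-34→BB5: c = 0.085950 rad, d = 547.61 km
Total = 1615.50 + 1053.61 + 547.61 = 3216.71 km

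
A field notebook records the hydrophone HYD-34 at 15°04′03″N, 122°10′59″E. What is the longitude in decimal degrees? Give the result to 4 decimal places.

122° + 10′/60 + 59″/3600 = 122 + 0.16667 + 0.01639 = 122.1831°

122.1831°E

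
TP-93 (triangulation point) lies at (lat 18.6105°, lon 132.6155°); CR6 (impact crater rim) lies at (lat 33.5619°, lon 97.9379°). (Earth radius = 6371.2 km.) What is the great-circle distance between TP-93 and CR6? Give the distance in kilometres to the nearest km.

Δφ = 14.9514°,  Δλ = -34.6776°
a = sin²(Δφ/2) + cos φ₁ cos φ₂ sin²(Δλ/2) = 0.087068
c = 2·arcsin(√a) = 0.599062 rad = 34.3237°
d = R·c = 6371.2 × 0.599062 = 3816.7 km

3817 km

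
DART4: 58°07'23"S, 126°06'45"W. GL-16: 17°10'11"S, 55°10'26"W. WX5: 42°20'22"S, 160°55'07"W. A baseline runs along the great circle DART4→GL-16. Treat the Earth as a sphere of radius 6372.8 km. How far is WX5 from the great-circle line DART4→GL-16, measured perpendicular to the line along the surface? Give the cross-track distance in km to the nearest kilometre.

1343 km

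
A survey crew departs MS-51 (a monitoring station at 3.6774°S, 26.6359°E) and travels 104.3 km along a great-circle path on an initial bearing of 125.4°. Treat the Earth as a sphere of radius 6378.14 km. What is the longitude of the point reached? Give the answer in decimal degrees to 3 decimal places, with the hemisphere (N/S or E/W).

27.402°E

δ = d/R = 104.3/6378.14 = 0.016353 rad
φ₂ = arcsin(sin φ₁ cos δ + cos φ₁ sin δ cos θ)
   = arcsin(-0.06414·0.99987 + 0.99794·0.01635·-0.57928) = -4.21981°
λ₂ = λ₁ + atan2(sin θ sin δ cos φ₁, cos δ − sin φ₁ sin φ₂) = 27.40169°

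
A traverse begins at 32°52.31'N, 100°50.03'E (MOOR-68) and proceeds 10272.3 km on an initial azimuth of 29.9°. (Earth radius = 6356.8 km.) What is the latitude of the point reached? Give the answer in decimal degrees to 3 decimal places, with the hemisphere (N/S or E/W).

MOOR-68: φ = +32.87183°, λ = +100.83383°
δ = d/R = 10272.3/6356.8 = 1.615955 rad
φ₂ = arcsin(sin φ₁ cos δ + cos φ₁ sin δ cos θ)
   = arcsin(0.54276·-0.04514 + 0.83989·0.99898·0.86690) = 44.65619°
λ₂ = λ₁ + atan2(sin θ sin δ cos φ₁, cos δ − sin φ₁ sin φ₂) = -123.59809°

44.656°N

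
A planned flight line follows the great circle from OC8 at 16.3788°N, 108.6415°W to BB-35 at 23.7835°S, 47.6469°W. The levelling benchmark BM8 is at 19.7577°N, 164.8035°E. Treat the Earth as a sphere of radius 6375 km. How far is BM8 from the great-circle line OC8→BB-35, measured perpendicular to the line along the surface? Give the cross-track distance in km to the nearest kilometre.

1588 km

δ₁₃ = central angle OC8→BM8 = 1.420651 rad  (haversine)
θ₁₃ = bearing OC8→BM8 = 288.173°,  θ₁₂ = bearing OC8→BB-35 = 122.611°
dₓₜ = R·arcsin(sin δ₁₃ · sin(θ₁₃ − θ₁₂)) = 6375·arcsin(0.98875·sin(165.562°)) = 1588.021 km
|dₓₜ| = 1588.021 km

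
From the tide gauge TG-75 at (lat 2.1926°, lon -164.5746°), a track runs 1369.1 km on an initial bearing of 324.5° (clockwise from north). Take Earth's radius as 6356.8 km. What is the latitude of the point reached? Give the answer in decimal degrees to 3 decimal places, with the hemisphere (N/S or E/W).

δ = d/R = 1369.1/6356.8 = 0.215376 rad
φ₂ = arcsin(sin φ₁ cos δ + cos φ₁ sin δ cos θ)
   = arcsin(0.03826·0.97690 + 0.99927·0.21371·0.81412) = 12.19478°
λ₂ = λ₁ + atan2(sin θ sin δ cos φ₁, cos δ − sin φ₁ sin φ₂) = -171.86911°

12.195°N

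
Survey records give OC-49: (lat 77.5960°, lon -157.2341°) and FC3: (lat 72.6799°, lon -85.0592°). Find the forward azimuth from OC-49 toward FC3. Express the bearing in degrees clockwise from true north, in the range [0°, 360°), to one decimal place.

67.7°

Δλ = 72.1749°
y = sin Δλ · cos φ₂ = 0.283418
x = cos φ₁ sin φ₂ − sin φ₁ cos φ₂ cos Δλ = 0.116058
θ = atan2(y, x) = 67.7312° → 67.7312° (mod 360°)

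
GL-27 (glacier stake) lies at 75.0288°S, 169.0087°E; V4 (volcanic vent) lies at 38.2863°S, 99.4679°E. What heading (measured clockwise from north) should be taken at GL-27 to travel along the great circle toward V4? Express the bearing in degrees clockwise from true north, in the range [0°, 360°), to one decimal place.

Δλ = -69.5408°
y = sin Δλ · cos φ₂ = -0.735413
x = cos φ₁ sin φ₂ − sin φ₁ cos φ₂ cos Δλ = 0.104989
θ = atan2(y, x) = -81.8753° → 278.1247° (mod 360°)

278.1°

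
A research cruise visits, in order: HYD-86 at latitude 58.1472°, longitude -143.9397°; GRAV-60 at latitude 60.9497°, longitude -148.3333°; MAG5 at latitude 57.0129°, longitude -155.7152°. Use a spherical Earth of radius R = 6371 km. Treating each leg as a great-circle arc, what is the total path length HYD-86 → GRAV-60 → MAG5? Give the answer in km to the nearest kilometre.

HYD-86→GRAV-60: c = 0.062445 rad, d = 397.84 km
GRAV-60→MAG5: c = 0.095438 rad, d = 608.04 km
Total = 397.84 + 608.04 = 1005.88 km

1006 km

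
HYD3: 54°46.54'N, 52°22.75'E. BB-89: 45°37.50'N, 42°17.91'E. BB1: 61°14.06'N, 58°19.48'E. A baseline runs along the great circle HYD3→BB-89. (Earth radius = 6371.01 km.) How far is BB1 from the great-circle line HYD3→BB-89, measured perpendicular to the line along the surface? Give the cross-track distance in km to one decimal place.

215.1 km

HYD3: φ = +54.77567°, λ = +52.37917°
BB-89: φ = +45.62500°, λ = +42.29850°
BB1: φ = +61.23433°, λ = +58.32467°
δ₁₃ = central angle HYD3→BB1 = 0.125300 rad  (haversine)
θ₁₃ = bearing HYD3→BB1 = 23.507°,  θ₁₂ = bearing HYD3→BB-89 = 219.177°
dₓₜ = R·arcsin(sin δ₁₃ · sin(θ₁₃ − θ₁₂)) = 6371.01·arcsin(0.12497·sin(-195.670°)) = 215.095 km
|dₓₜ| = 215.095 km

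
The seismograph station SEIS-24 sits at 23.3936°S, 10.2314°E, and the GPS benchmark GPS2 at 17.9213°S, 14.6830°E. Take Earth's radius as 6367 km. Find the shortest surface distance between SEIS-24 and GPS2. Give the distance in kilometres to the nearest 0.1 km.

Δφ = 5.4723°,  Δλ = 4.4516°
a = sin²(Δφ/2) + cos φ₁ cos φ₂ sin²(Δλ/2) = 0.003596
c = 2·arcsin(√a) = 0.120005 rad = 6.8758°
d = R·c = 6367 × 0.120005 = 764.1 km

764.1 km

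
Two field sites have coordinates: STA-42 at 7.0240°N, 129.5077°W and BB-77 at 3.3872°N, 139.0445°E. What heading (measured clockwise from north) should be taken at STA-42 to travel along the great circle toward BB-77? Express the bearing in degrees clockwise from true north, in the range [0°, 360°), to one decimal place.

Δλ = -91.4478°
y = sin Δλ · cos φ₂ = -0.997934
x = cos φ₁ sin φ₂ − sin φ₁ cos φ₂ cos Δλ = 0.061724
θ = atan2(y, x) = -86.4607° → 273.5393° (mod 360°)

273.5°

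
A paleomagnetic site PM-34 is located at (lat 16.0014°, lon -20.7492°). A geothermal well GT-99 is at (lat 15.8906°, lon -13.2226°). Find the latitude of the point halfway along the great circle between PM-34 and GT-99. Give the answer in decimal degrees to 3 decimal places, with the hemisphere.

15.979°N

Bx = cos φ₂ cos Δλ = 0.953500,  By = cos φ₂ sin Δλ = 0.125981
φₘ = atan2(sin φ₁ + sin φ₂, √((cos φ₁ + Bx)² + By²)) = 15.97870°
λₘ = λ₁ + atan2(By, cos φ₁ + Bx) = -16.98486°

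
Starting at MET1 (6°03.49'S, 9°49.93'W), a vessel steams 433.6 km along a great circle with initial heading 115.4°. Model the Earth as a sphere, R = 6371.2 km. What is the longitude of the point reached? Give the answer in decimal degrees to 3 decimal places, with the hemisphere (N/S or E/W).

6.278°W

MET1: φ = -6.05817°, λ = -9.83217°
δ = d/R = 433.6/6371.2 = 0.068056 rad
φ₂ = arcsin(sin φ₁ cos δ + cos φ₁ sin δ cos θ)
   = arcsin(-0.10554·0.99769 + 0.99442·0.06800·-0.42894) = -7.71815°
λ₂ = λ₁ + atan2(sin θ sin δ cos φ₁, cos δ − sin φ₁ sin φ₂) = -6.27802°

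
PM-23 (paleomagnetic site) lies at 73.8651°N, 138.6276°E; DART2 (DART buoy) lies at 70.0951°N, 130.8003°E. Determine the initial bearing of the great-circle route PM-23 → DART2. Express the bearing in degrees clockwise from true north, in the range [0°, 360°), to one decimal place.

216.5°

Δλ = -7.8273°
y = sin Δλ · cos φ₂ = -0.046366
x = cos φ₁ sin φ₂ − sin φ₁ cos φ₂ cos Δλ = -0.062704
θ = atan2(y, x) = -143.5191° → 216.4809° (mod 360°)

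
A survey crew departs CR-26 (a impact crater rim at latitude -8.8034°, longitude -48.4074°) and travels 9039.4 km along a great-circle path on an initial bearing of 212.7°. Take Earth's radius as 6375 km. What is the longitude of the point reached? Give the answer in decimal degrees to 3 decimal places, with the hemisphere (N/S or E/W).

135.922°W

δ = d/R = 9039.4/6375 = 1.417945 rad
φ₂ = arcsin(sin φ₁ cos δ + cos φ₁ sin δ cos θ)
   = arcsin(-0.15304·0.15226 + 0.98822·0.98834·-0.84151) = -57.69376°
λ₂ = λ₁ + atan2(sin θ sin δ cos φ₁, cos δ − sin φ₁ sin φ₂) = -135.92201°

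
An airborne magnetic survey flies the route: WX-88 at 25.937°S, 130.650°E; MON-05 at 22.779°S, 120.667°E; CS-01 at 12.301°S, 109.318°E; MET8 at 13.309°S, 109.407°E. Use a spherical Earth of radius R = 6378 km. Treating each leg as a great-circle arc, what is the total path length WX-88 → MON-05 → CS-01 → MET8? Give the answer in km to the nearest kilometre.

2859 km

WX-88→MON-05: c = 0.167961 rad, d = 1071.26 km
MON-05→CS-01: c = 0.262630 rad, d = 1675.05 km
CS-01→MET8: c = 0.017658 rad, d = 112.62 km
Total = 1071.26 + 1675.05 + 112.62 = 2858.93 km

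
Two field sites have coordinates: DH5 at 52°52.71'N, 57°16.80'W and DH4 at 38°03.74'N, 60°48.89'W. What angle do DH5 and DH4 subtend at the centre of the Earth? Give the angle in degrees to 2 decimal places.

15.02°

DH5: φ = +52.87850°, λ = -57.28000°
DH4: φ = +38.06233°, λ = -60.81483°
Δφ = -14.8162°,  Δλ = -3.5348°
a = sin²(Δφ/2) + cos φ₁ cos φ₂ sin²(Δλ/2) = 0.017076
c = 2·arcsin(√a) = 0.262103 rad = 15.0174°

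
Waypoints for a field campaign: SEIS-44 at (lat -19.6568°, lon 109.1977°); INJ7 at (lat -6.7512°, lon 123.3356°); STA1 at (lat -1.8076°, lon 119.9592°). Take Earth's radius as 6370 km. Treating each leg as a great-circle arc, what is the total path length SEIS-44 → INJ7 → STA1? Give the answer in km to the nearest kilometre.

SEIS-44→INJ7: c = 0.328854 rad, d = 2094.80 km
INJ7→STA1: c = 0.104383 rad, d = 664.92 km
Total = 2094.80 + 664.92 = 2759.72 km

2760 km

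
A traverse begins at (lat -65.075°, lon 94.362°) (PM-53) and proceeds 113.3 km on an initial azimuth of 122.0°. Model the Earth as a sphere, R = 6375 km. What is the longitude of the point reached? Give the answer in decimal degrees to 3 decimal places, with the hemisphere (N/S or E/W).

96.453°E

δ = d/R = 113.3/6375 = 0.017773 rad
φ₂ = arcsin(sin φ₁ cos δ + cos φ₁ sin δ cos θ)
   = arcsin(-0.90686·0.99984 + 0.42143·0.01777·-0.52992) = -65.60030°
λ₂ = λ₁ + atan2(sin θ sin δ cos φ₁, cos δ − sin φ₁ sin φ₂) = 96.45280°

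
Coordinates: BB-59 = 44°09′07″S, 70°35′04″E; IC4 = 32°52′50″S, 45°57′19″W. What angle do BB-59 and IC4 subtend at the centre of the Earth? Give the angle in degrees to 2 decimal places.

BB-59: φ = -44.15194°, λ = +70.58444°
IC4: φ = -32.88056°, λ = -45.95528°
Δφ = 11.2714°,  Δλ = -116.5397°
a = sin²(Δφ/2) + cos φ₁ cos φ₂ sin²(Δλ/2) = 0.445538
c = 2·arcsin(√a) = 1.461655 rad = 83.7467°

83.75°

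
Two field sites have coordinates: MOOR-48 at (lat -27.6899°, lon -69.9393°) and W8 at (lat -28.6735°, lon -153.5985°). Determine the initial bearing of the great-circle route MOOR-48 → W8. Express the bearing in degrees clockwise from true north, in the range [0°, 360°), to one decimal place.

246.5°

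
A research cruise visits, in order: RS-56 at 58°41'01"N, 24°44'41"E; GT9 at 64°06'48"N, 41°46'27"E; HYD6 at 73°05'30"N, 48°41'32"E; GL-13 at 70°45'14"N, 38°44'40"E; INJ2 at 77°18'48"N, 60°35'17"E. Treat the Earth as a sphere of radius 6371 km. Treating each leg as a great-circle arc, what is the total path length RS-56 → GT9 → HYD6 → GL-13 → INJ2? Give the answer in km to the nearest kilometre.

3526 km

RS-56: φ = +58.68361°, λ = +24.74472°
GT9: φ = +64.11333°, λ = +41.77417°
HYD6: φ = +73.09167°, λ = +48.69222°
GL-13: φ = +70.75389°, λ = +38.74444°
INJ2: φ = +77.31333°, λ = +60.58806°
RS-56→GT9: c = 0.170127 rad, d = 1083.88 km
GT9→HYD6: c = 0.162518 rad, d = 1035.40 km
HYD6→GL-13: c = 0.067446 rad, d = 429.70 km
GL-13→INJ2: c = 0.153406 rad, d = 977.35 km
Total = 1083.88 + 1035.40 + 429.70 + 977.35 = 3526.33 km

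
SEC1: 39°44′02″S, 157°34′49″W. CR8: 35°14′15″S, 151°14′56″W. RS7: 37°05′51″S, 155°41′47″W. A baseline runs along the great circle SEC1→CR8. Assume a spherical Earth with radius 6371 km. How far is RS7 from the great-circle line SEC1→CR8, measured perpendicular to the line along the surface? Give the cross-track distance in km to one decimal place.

SEC1: φ = -39.73389°, λ = -157.58028°
CR8: φ = -35.23750°, λ = -151.24889°
RS7: φ = -37.09750°, λ = -155.69639°
δ₁₃ = central angle SEC1→RS7 = 0.052731 rad  (haversine)
θ₁₃ = bearing SEC1→RS7 = 29.834°,  θ₁₂ = bearing SEC1→CR8 = 50.138°
dₓₜ = R·arcsin(sin δ₁₃ · sin(θ₁₃ − θ₁₂)) = 6371·arcsin(0.05271·sin(-20.304°)) = -116.528 km
|dₓₜ| = 116.528 km

116.5 km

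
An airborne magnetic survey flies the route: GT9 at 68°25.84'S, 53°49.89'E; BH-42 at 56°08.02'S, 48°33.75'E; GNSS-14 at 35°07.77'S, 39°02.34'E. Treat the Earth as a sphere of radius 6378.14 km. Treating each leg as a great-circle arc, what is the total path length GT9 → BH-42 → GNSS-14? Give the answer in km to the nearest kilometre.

3842 km

GT9: φ = -68.43067°, λ = +53.83150°
BH-42: φ = -56.13367°, λ = +48.56250°
GNSS-14: φ = -35.12950°, λ = +39.03900°
GT9→BH-42: c = 0.218650 rad, d = 1394.58 km
BH-42→GNSS-14: c = 0.383734 rad, d = 2447.51 km
Total = 1394.58 + 2447.51 = 3842.09 km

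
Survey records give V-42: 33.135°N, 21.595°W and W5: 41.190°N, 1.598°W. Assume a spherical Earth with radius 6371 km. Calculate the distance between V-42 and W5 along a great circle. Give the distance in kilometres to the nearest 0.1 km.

1979.0 km

Δφ = 8.0550°,  Δλ = 19.9970°
a = sin²(Δφ/2) + cos φ₁ cos φ₂ sin²(Δλ/2) = 0.023929
c = 2·arcsin(√a) = 0.310627 rad = 17.7976°
d = R·c = 6371 × 0.310627 = 1979.0 km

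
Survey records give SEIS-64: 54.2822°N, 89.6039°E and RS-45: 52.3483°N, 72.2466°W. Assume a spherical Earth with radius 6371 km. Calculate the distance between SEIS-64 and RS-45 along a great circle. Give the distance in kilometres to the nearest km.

8040 km

Δφ = -1.9339°,  Δλ = -161.8505°
a = sin²(Δφ/2) + cos φ₁ cos φ₂ sin²(Δλ/2) = 0.348029
c = 2·arcsin(√a) = 1.261969 rad = 72.3055°
d = R·c = 6371 × 1.261969 = 8040.0 km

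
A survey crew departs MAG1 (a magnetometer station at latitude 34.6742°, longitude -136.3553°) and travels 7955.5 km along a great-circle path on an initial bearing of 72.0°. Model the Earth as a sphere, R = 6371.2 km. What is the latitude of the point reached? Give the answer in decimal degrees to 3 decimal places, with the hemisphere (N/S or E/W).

δ = d/R = 7955.5/6371.2 = 1.248666 rad
φ₂ = arcsin(sin φ₁ cos δ + cos φ₁ sin δ cos θ)
   = arcsin(0.56891·0.31659 + 0.82240·0.94856·0.30902) = 24.90871°
λ₂ = λ₁ + atan2(sin θ sin δ cos φ₁, cos δ − sin φ₁ sin φ₂) = -52.27890°

24.909°N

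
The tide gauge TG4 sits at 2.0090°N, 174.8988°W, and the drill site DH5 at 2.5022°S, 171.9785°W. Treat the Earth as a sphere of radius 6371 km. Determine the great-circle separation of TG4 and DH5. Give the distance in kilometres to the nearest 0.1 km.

597.5 km

Δφ = -4.5112°,  Δλ = 2.9203°
a = sin²(Δφ/2) + cos φ₁ cos φ₂ sin²(Δλ/2) = 0.002197
c = 2·arcsin(√a) = 0.093785 rad = 5.3735°
d = R·c = 6371 × 0.093785 = 597.5 km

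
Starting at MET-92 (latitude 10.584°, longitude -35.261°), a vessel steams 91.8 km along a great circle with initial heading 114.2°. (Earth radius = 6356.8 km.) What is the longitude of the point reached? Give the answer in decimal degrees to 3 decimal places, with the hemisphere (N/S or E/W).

δ = d/R = 91.8/6356.8 = 0.014441 rad
φ₂ = arcsin(sin φ₁ cos δ + cos φ₁ sin δ cos θ)
   = arcsin(0.18368·0.99990 + 0.98299·0.01444·-0.40992) = 10.24390°
λ₂ = λ₁ + atan2(sin θ sin δ cos φ₁, cos δ − sin φ₁ sin φ₂) = -34.49407°

34.494°W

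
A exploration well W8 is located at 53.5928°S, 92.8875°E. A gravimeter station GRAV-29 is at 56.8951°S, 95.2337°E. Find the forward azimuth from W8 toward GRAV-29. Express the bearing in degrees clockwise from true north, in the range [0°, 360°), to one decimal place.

158.9°

Δλ = 2.3462°
y = sin Δλ · cos φ₂ = 0.022359
x = cos φ₁ sin φ₂ − sin φ₁ cos φ₂ cos Δλ = -0.057973
θ = atan2(y, x) = 158.9093° → 158.9093° (mod 360°)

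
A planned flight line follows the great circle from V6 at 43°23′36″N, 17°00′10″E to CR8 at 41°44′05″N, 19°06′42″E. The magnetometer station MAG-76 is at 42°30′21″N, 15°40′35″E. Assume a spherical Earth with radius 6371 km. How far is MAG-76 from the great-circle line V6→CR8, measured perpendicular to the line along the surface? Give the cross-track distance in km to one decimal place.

V6: φ = +43.39333°, λ = +17.00278°
CR8: φ = +41.73472°, λ = +19.11167°
MAG-76: φ = +42.50583°, λ = +15.67639°
δ₁₃ = central angle V6→MAG-76 = 0.022957 rad  (haversine)
θ₁₃ = bearing V6→MAG-76 = 228.022°,  θ₁₂ = bearing V6→CR8 = 136.161°
dₓₜ = R·arcsin(sin δ₁₃ · sin(θ₁₃ − θ₁₂)) = 6371·arcsin(0.02296·sin(91.860°)) = 146.182 km
|dₓₜ| = 146.182 km

146.2 km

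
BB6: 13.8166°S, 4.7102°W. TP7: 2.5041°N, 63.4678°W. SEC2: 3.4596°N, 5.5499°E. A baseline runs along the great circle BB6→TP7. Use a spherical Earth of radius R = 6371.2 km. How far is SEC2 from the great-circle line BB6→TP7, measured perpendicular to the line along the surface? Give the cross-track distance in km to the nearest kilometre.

2087 km

δ₁₃ = central angle BB6→SEC2 = 0.349965 rad  (haversine)
θ₁₃ = bearing BB6→SEC2 = 31.235°,  θ₁₂ = bearing BB6→TP7 = 281.009°
dₓₜ = R·arcsin(sin δ₁₃ · sin(θ₁₃ − θ₁₂)) = 6371.2·arcsin(0.34287·sin(-249.774°)) = 2086.879 km
|dₓₜ| = 2086.879 km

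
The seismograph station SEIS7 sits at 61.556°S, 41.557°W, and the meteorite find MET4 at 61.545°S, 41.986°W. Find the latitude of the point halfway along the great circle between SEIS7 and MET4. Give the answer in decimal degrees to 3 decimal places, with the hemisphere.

Bx = cos φ₂ cos Δλ = 0.476455,  By = cos φ₂ sin Δλ = -0.003568
φₘ = atan2(sin φ₁ + sin φ₂, √((cos φ₁ + Bx)² + By²)) = -61.55067°
λₘ = λ₁ + atan2(By, cos φ₁ + Bx) = -41.77154°

61.551°S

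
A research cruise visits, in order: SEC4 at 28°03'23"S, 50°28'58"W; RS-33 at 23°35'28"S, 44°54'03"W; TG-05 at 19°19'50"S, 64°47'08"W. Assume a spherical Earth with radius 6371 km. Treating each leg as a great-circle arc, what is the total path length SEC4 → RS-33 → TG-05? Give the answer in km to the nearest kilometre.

SEC4: φ = -28.05639°, λ = -50.48278°
RS-33: φ = -23.59111°, λ = -44.90083°
TG-05: φ = -19.33056°, λ = -64.78556°
SEC4→RS-33: c = 0.117287 rad, d = 747.23 km
RS-33→TG-05: c = 0.331121 rad, d = 2109.57 km
Total = 747.23 + 2109.57 = 2856.81 km

2857 km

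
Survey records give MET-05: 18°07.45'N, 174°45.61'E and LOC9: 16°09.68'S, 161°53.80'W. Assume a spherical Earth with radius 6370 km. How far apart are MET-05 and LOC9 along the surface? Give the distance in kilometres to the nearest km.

4589 km

MET-05: φ = +18.12417°, λ = +174.76017°
LOC9: φ = -16.16133°, λ = -161.89667°
Δφ = -34.2855°,  Δλ = 23.3432°
a = sin²(Δφ/2) + cos φ₁ cos φ₂ sin²(Δλ/2) = 0.124238
c = 2·arcsin(√a) = 0.720427 rad = 41.2774°
d = R·c = 6370 × 0.720427 = 4589.1 km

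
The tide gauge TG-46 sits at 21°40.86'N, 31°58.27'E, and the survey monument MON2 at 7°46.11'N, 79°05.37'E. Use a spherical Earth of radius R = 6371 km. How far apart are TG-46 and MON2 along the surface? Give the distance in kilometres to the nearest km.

5274 km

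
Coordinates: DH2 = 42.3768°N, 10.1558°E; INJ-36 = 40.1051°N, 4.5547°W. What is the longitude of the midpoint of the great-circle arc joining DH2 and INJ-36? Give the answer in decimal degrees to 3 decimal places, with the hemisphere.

2.672°E

Bx = cos φ₂ cos Δλ = 0.739793,  By = cos φ₂ sin Δλ = -0.194226
φₘ = atan2(sin φ₁ + sin φ₂, √((cos φ₁ + Bx)² + By²)) = 41.47567°
λₘ = λ₁ + atan2(By, cos φ₁ + Bx) = 2.67199°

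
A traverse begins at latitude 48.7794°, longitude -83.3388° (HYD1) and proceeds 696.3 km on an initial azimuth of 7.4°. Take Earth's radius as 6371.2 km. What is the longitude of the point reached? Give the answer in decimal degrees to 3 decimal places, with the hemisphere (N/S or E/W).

δ = d/R = 696.3/6371.2 = 0.109289 rad
φ₂ = arcsin(sin φ₁ cos δ + cos φ₁ sin δ cos θ)
   = arcsin(0.75218·0.99403 + 0.65896·0.10907·0.99167) = 54.98137°
λ₂ = λ₁ + atan2(sin θ sin δ cos φ₁, cos δ − sin φ₁ sin φ₂) = -81.93604°

81.936°W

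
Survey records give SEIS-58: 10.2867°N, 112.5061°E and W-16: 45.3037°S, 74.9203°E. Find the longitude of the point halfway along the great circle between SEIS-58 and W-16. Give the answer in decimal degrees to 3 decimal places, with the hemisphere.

96.952°E

Bx = cos φ₂ cos Δλ = 0.557362,  By = cos φ₂ sin Δλ = -0.429007
φₘ = atan2(sin φ₁ + sin φ₂, √((cos φ₁ + Bx)² + By²)) = -18.40199°
λₘ = λ₁ + atan2(By, cos φ₁ + Bx) = 96.95194°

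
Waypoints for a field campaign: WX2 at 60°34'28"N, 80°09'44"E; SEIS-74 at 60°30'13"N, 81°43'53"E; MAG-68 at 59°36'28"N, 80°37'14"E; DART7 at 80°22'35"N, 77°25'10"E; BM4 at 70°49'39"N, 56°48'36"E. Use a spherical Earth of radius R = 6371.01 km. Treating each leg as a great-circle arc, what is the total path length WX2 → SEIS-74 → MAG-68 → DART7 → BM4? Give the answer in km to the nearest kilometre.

WX2: φ = +60.57444°, λ = +80.16222°
SEIS-74: φ = +60.50361°, λ = +81.73139°
MAG-68: φ = +59.60778°, λ = +80.62056°
DART7: φ = +80.37639°, λ = +77.41944°
BM4: φ = +70.82750°, λ = +56.81000°
WX2→SEIS-74: c = 0.013526 rad, d = 86.18 km
SEIS-74→MAG-68: c = 0.018387 rad, d = 117.15 km
MAG-68→DART7: c = 0.362853 rad, d = 2311.74 km
DART7→BM4: c = 0.186654 rad, d = 1189.17 km
Total = 86.18 + 117.15 + 2311.74 + 1189.17 = 3704.23 km

3704 km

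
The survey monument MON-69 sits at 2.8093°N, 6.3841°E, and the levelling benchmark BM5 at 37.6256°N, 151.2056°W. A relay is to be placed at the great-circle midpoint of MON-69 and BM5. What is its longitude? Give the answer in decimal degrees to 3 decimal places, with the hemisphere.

42.174°W

Bx = cos φ₂ cos Δλ = -0.732202,  By = cos φ₂ sin Δλ = -0.301946
φₘ = atan2(sin φ₁ + sin φ₂, √((cos φ₁ + Bx)² + By²)) = 58.58550°
λₘ = λ₁ + atan2(By, cos φ₁ + Bx) = -42.17372°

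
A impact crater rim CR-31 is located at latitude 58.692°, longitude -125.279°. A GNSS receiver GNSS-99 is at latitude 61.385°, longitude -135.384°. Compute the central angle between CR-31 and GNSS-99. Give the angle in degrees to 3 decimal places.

Δφ = 2.6930°,  Δλ = -10.1050°
a = sin²(Δφ/2) + cos φ₁ cos φ₂ sin²(Δλ/2) = 0.002482
c = 2·arcsin(√a) = 0.099689 rad = 5.7118°

5.712°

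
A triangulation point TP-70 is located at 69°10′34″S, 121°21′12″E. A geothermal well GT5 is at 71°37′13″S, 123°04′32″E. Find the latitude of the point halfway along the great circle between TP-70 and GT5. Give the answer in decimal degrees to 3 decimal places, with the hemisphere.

TP-70: φ = -69.17611°, λ = +121.35333°
GT5: φ = -71.62028°, λ = +123.07556°
Bx = cos φ₂ cos Δλ = 0.315171,  By = cos φ₂ sin Δλ = 0.009476
φₘ = atan2(sin φ₁ + sin φ₂, √((cos φ₁ + Bx)² + By²)) = -70.40023°
λₘ = λ₁ + atan2(By, cos φ₁ + Bx) = 122.16286°

70.400°S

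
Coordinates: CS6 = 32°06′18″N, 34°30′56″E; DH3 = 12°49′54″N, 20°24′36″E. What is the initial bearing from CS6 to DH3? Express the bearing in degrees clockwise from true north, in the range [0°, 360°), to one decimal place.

217.1°

CS6: φ = +32.10500°, λ = +34.51556°
DH3: φ = +12.83167°, λ = +20.41000°
Δλ = -14.1056°
y = sin Δλ · cos φ₂ = -0.237623
x = cos φ₁ sin φ₂ − sin φ₁ cos φ₂ cos Δλ = -0.314451
θ = atan2(y, x) = -142.9225° → 217.0775° (mod 360°)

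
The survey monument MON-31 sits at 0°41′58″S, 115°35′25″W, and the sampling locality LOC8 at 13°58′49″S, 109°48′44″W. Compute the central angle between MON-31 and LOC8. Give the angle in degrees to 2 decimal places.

MON-31: φ = -0.69944°, λ = -115.59028°
LOC8: φ = -13.98028°, λ = -109.81222°
Δφ = -13.2808°,  Δλ = 5.7781°
a = sin²(Δφ/2) + cos φ₁ cos φ₂ sin²(Δλ/2) = 0.015837
c = 2·arcsin(√a) = 0.252359 rad = 14.4591°

14.46°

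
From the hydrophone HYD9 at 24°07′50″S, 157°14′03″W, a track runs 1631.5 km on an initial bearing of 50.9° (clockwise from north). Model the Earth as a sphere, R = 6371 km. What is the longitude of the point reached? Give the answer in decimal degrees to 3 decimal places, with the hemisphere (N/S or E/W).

HYD9: φ = -24.13056°, λ = -157.23417°
δ = d/R = 1631.5/6371 = 0.256082 rad
φ₂ = arcsin(sin φ₁ cos δ + cos φ₁ sin δ cos θ)
   = arcsin(-0.40882·0.96739 + 0.91262·0.25329·0.63068) = -14.45972°
λ₂ = λ₁ + atan2(sin θ sin δ cos φ₁, cos δ − sin φ₁ sin φ₂) = -145.52190°

145.522°W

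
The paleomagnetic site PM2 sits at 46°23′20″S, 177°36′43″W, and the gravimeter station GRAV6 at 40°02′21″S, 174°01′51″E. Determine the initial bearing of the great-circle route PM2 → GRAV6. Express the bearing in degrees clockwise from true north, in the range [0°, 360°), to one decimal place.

313.3°

PM2: φ = -46.38889°, λ = -177.61194°
GRAV6: φ = -40.03917°, λ = +174.03083°
Δλ = -8.3572°
y = sin Δλ · cos φ₂ = -0.111276
x = cos φ₁ sin φ₂ − sin φ₁ cos φ₂ cos Δλ = 0.104711
θ = atan2(y, x) = -46.7412° → 313.2588° (mod 360°)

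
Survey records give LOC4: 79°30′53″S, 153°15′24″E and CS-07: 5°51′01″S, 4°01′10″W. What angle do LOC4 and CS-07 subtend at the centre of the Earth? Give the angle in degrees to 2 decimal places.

LOC4: φ = -79.51472°, λ = +153.25667°
CS-07: φ = -5.85028°, λ = -4.01944°
Δφ = 73.6644°,  Δλ = -157.2761°
a = sin²(Δφ/2) + cos φ₁ cos φ₂ sin²(Δλ/2) = 0.533378
c = 2·arcsin(√a) = 1.637601 rad = 93.8276°

93.83°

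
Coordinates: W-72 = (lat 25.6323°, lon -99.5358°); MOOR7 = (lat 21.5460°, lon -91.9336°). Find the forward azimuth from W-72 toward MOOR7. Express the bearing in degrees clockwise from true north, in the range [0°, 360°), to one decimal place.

118.8°

Δλ = 7.6022°
y = sin Δλ · cos φ₂ = 0.123050
x = cos φ₁ sin φ₂ − sin φ₁ cos φ₂ cos Δλ = -0.067722
θ = atan2(y, x) = 118.8268° → 118.8268° (mod 360°)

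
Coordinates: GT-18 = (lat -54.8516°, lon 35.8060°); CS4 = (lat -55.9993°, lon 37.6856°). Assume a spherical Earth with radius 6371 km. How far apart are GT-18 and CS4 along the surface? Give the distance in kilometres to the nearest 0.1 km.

Δφ = -1.1477°,  Δλ = 1.8796°
a = sin²(Δφ/2) + cos φ₁ cos φ₂ sin²(Δλ/2) = 0.000187
c = 2·arcsin(√a) = 0.027344 rad = 1.5667°
d = R·c = 6371 × 0.027344 = 174.2 km

174.2 km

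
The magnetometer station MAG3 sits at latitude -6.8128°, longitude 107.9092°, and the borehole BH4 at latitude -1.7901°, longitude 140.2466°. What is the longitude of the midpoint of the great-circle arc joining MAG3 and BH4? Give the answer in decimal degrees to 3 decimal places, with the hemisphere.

Bx = cos φ₂ cos Δλ = 0.844501,  By = cos φ₂ sin Δλ = 0.534643
φₘ = atan2(sin φ₁ + sin φ₂, √((cos φ₁ + Bx)² + By²)) = -4.47789°
λₘ = λ₁ + atan2(By, cos φ₁ + Bx) = 124.13270°

124.133°E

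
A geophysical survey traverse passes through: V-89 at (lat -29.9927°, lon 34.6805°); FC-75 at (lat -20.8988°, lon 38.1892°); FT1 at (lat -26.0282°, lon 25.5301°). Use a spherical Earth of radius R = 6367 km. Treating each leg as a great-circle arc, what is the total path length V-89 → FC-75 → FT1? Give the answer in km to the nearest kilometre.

V-89→FC-75: c = 0.168043 rad, d = 1069.93 km
FC-75→FT1: c = 0.221409 rad, d = 1409.71 km
Total = 1069.93 + 1409.71 = 2479.64 km

2480 km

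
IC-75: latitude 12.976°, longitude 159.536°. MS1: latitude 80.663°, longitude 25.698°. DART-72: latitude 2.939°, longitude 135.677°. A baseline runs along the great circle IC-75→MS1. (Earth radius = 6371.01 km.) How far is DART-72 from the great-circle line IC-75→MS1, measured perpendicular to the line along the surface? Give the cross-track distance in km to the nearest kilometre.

2757 km

δ₁₃ = central angle IC-75→DART-72 = 0.447502 rad  (haversine)
θ₁₃ = bearing IC-75→DART-72 = 248.993°,  θ₁₂ = bearing IC-75→MS1 = 353.237°
dₓₜ = R·arcsin(sin δ₁₃ · sin(θ₁₃ − θ₁₂)) = 6371.01·arcsin(0.43271·sin(-104.244°)) = -2757.359 km
|dₓₜ| = 2757.359 km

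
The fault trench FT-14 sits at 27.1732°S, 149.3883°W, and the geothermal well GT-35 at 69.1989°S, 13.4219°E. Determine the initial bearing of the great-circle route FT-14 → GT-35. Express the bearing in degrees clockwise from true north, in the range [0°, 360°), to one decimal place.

Δλ = 162.8102°
y = sin Δλ · cos φ₂ = 0.104953
x = cos φ₁ sin φ₂ − sin φ₁ cos φ₂ cos Δλ = -0.986578
θ = atan2(y, x) = 173.9277° → 173.9277° (mod 360°)

173.9°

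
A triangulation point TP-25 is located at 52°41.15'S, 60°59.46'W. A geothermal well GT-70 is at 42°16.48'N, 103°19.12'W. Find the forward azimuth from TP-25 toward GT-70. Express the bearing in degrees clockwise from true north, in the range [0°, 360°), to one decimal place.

TP-25: φ = -52.68583°, λ = -60.99100°
GT-70: φ = +42.27467°, λ = -103.31867°
Δλ = -42.3277°
y = sin Δλ · cos φ₂ = -0.498245
x = cos φ₁ sin φ₂ − sin φ₁ cos φ₂ cos Δλ = 0.842841
θ = atan2(y, x) = -30.5895° → 329.4105° (mod 360°)

329.4°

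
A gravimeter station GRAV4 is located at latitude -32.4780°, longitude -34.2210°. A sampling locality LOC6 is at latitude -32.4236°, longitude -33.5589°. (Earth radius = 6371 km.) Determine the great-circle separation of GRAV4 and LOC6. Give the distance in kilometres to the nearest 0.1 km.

Δφ = 0.0544°,  Δλ = 0.6621°
a = sin²(Δφ/2) + cos φ₁ cos φ₂ sin²(Δλ/2) = 0.000024
c = 2·arcsin(√a) = 0.009798 rad = 0.5614°
d = R·c = 6371 × 0.009798 = 62.4 km

62.4 km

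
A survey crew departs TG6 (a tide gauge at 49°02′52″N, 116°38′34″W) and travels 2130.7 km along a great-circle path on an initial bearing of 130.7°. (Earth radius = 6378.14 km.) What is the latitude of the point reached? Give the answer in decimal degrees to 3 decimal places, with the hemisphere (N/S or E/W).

34.985°N

TG6: φ = +49.04778°, λ = -116.64278°
δ = d/R = 2130.7/6378.14 = 0.334063 rad
φ₂ = arcsin(sin φ₁ cos δ + cos φ₁ sin δ cos θ)
   = arcsin(0.75526·0.94472 + 0.65543·0.32788·-0.65210) = 34.98523°
λ₂ = λ₁ + atan2(sin θ sin δ cos φ₁, cos δ − sin φ₁ sin φ₂) = -98.98051°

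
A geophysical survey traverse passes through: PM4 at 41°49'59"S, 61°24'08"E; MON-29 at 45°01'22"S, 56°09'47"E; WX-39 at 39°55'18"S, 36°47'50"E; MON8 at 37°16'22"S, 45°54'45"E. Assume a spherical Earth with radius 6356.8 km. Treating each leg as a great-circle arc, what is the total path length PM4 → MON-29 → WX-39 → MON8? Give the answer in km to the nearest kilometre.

3071 km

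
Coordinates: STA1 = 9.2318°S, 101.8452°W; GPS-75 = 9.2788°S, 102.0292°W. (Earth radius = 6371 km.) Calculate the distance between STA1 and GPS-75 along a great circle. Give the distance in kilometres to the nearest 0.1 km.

20.9 km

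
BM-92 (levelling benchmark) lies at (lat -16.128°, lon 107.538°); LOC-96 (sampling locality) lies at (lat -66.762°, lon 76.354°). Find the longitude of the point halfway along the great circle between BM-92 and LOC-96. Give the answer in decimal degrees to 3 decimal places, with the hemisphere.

Bx = cos φ₂ cos Δλ = 0.337542,  By = cos φ₂ sin Δλ = -0.204294
φₘ = atan2(sin φ₁ + sin φ₂, √((cos φ₁ + Bx)² + By²)) = -42.32056°
λₘ = λ₁ + atan2(By, cos φ₁ + Bx) = 98.59477°

98.595°E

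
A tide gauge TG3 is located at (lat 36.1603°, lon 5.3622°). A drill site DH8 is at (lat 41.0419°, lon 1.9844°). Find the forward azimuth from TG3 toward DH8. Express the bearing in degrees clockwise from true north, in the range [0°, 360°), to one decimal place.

Δλ = -3.3778°
y = sin Δλ · cos φ₂ = -0.044439
x = cos φ₁ sin φ₂ − sin φ₁ cos φ₂ cos Δλ = 0.085870
θ = atan2(y, x) = -27.3622° → 332.6378° (mod 360°)

332.6°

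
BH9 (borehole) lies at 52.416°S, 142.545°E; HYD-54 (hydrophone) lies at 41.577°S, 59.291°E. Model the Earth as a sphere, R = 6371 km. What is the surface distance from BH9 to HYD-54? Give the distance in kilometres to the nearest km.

Δφ = 10.8390°,  Δλ = -83.2540°
a = sin²(Δφ/2) + cos φ₁ cos φ₂ sin²(Δλ/2) = 0.210253
c = 2·arcsin(√a) = 0.952690 rad = 54.5851°
d = R·c = 6371 × 0.952690 = 6069.6 km

6070 km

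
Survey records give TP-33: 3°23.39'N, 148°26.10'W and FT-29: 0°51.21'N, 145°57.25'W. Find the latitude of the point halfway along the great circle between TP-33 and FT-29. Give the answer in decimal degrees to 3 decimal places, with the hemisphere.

2.122°N

TP-33: φ = +3.38983°, λ = -148.43500°
FT-29: φ = +0.85350°, λ = -145.95417°
Bx = cos φ₂ cos Δλ = 0.998952,  By = cos φ₂ sin Δλ = 0.043280
φₘ = atan2(sin φ₁ + sin φ₂, √((cos φ₁ + Bx)² + By²)) = 2.12216°
λₘ = λ₁ + atan2(By, cos φ₁ + Bx) = -147.19357°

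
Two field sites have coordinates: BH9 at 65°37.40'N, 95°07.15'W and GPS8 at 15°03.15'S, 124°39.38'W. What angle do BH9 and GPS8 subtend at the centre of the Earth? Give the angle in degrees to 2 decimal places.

BH9: φ = +65.62333°, λ = -95.11917°
GPS8: φ = -15.05250°, λ = -124.65633°
Δφ = -80.6758°,  Δλ = -29.5372°
a = sin²(Δφ/2) + cos φ₁ cos φ₂ sin²(Δλ/2) = 0.444890
c = 2·arcsin(√a) = 1.460352 rad = 83.6720°

83.67°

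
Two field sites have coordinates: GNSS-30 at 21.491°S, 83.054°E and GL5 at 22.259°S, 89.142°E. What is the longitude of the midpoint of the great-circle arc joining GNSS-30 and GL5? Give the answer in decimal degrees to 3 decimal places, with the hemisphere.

86.090°E

Bx = cos φ₂ cos Δλ = 0.920261,  By = cos φ₂ sin Δλ = 0.098153
φₘ = atan2(sin φ₁ + sin φ₂, √((cos φ₁ + Bx)² + By²)) = -21.90299°
λₘ = λ₁ + atan2(By, cos φ₁ + Bx) = 86.08980°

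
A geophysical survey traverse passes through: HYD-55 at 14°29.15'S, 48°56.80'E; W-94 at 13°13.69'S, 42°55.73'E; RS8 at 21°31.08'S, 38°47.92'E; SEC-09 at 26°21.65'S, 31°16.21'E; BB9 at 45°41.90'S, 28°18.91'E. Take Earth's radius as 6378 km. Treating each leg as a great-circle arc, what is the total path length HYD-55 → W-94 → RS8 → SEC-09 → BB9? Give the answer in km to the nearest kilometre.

HYD-55: φ = -14.48583°, λ = +48.94667°
W-94: φ = -13.22817°, λ = +42.92883°
RS8: φ = -21.51800°, λ = +38.79867°
SEC-09: φ = -26.36083°, λ = +31.27017°
BB9: φ = -45.69833°, λ = +28.31517°
HYD-55→W-94: c = 0.104305 rad, d = 665.26 km
W-94→RS8: c = 0.160174 rad, d = 1021.59 km
RS8→SEC-09: c = 0.146798 rad, d = 936.28 km
SEC-09→BB9: c = 0.340007 rad, d = 2168.57 km
Total = 665.26 + 1021.59 + 936.28 + 2168.57 = 4791.69 km

4792 km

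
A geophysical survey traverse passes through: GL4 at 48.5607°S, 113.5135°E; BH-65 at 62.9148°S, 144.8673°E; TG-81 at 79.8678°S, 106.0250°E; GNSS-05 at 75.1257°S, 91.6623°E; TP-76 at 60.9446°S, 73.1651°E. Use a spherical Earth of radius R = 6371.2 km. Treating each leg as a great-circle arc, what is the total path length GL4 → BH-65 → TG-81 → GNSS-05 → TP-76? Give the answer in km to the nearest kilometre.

GL4→BH-65: c = 0.390345 rad, d = 2486.97 km
BH-65→TG-81: c = 0.351572 rad, d = 2239.94 km
TG-81→GNSS-05: c = 0.098371 rad, d = 626.74 km
GNSS-05→TP-76: c = 0.272557 rad, d = 1736.51 km
Total = 2486.97 + 2239.94 + 626.74 + 1736.51 = 7090.16 km

7090 km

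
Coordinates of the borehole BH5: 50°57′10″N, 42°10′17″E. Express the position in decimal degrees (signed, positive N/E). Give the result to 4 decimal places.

lat: 50.9528° N → +50.9528°
lon: 42.1714° E → +42.1714°

+50.9528°, +42.1714°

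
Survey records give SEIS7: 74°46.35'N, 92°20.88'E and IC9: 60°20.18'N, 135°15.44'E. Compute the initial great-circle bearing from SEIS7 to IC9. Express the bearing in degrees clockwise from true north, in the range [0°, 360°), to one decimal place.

109.8°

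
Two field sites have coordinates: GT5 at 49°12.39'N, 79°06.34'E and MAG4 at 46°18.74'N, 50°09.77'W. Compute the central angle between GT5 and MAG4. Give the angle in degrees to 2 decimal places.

74.82°

GT5: φ = +49.20650°, λ = +79.10567°
MAG4: φ = +46.31233°, λ = -50.16283°
Δφ = -2.8942°,  Δλ = -129.2685°
a = sin²(Δφ/2) + cos φ₁ cos φ₂ sin²(Δλ/2) = 0.369094
c = 2·arcsin(√a) = 1.305898 rad = 74.8224°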